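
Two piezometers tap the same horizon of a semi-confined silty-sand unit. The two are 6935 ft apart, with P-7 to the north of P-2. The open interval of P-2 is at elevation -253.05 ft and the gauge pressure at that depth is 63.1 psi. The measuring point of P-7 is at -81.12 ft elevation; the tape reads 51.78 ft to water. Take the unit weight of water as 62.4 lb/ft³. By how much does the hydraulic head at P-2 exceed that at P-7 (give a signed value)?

Pressure head at P-2: ψ = 144·P/γ = 144 × 63.1 / 62.4 = 145.62 ft.
Total head at P-2: h = z + ψ = -253.05 + 145.62 = -107.43 ft.
Total head at P-7: h = -81.12 − 51.78 = -132.90 ft.
Head difference: h(P-2) − h(P-7) = -107.43 − (-132.90) = 25.47 ft.

Δh ≈ 25.47 ft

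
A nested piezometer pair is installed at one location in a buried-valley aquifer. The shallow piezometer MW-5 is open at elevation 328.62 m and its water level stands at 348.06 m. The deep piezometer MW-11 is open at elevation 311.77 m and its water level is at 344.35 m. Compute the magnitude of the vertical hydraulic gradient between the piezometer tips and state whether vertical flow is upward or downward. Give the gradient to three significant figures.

|i_v| ≈ 0.220; vertical flow is downward

Total head at MW-5: h = 348.06 m (water level in the standpipe).
Total head at MW-11: h = 344.35 m.
Δh = h(MW-5) − h(MW-11) = 348.06 − 344.35 = 3.71 m.
Vertical separation Δz = 328.62 − 311.77 = 16.85 m.
|i_v| = |Δh| / Δz = 3.71 / 16.85 = 0.220.
Head is higher in the shallow piezometer, so vertical flow is downward (recharge condition).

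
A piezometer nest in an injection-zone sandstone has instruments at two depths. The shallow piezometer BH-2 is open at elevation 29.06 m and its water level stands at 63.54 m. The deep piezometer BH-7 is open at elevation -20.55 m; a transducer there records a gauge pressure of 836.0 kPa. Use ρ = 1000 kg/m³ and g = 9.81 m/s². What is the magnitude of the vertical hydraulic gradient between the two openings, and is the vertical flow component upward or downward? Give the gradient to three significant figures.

|i_v| ≈ 0.0228; vertical flow is upward

Total head at BH-2: h = 63.54 m (water level in the standpipe).
Pressure head at BH-7: ψ = P/(ρg) = 836.0×1000 / (1000 × 9.81) = 85.22 m.
Total head at BH-7: h = z + ψ = -20.55 + 85.22 = 64.67 m.
Δh = h(BH-2) − h(BH-7) = 63.54 − 64.67 = -1.13 m.
Vertical separation Δz = 29.06 − (-20.55) = 49.61 m.
|i_v| = |Δh| / Δz = 1.13 / 49.61 = 0.0228.
Head is higher in the deep piezometer, so vertical flow is upward (discharge condition).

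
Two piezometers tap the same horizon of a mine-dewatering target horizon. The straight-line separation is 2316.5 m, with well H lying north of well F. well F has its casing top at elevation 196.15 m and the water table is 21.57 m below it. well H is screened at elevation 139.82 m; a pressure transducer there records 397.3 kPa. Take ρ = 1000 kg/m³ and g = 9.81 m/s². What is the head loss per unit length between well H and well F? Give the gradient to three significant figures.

Total head at well F: h = 196.15 − 21.57 = 174.58 m.
Pressure head at well H: ψ = P/(ρg) = 397.3×1000 / (1000 × 9.81) = 40.50 m.
Total head at well H: h = z + ψ = 139.82 + 40.50 = 180.32 m.
Head difference: h(well F) − h(well H) = 174.58 − 180.32 = -5.74 m.
Hydraulic gradient: i = |Δh| / L = 5.74 / 2316.5 = 0.00248.

i ≈ 0.00248 m/m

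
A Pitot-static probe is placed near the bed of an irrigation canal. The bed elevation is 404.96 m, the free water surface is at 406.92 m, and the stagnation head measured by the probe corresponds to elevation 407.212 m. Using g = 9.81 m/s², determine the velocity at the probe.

v ≈ 2.39 m/s

Near the bed, under hydrostatic conditions, the piezometric head (z + ψ) equals the free-surface elevation, 406.92 m.
Velocity head = total − piezometric = 407.212 − 406.92 = 0.292 m.
v = √(2g·h_v) = √(2 × 9.81 × 0.292) = 2.39 m/s.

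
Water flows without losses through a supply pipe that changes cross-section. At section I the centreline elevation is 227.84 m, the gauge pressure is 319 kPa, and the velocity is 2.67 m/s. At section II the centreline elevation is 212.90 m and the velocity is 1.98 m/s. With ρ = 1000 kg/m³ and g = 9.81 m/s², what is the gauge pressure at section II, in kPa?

P₂ ≈ 467 kPa

Pressure head at I: ψ₁ = P₁/(ρg) = 319×1000 / (1000 × 9.81) = 32.52 m.
Velocity heads: v₁²/2g = 2.67²/19.62 = 0.363 m; v₂²/2g = 1.98²/19.62 = 0.200 m.
Total head H = z₁ + ψ₁ + v₁²/2g = 227.84 + 32.52 + 0.363 = 260.72 m.
ψ₂ = H − z₂ − v₂²/2g = 260.72 − 212.90 − 0.200 = 47.62 m.
P₂ = ρgψ₂ = 1000 × 9.81 × 47.62 ≈ 467 kPa.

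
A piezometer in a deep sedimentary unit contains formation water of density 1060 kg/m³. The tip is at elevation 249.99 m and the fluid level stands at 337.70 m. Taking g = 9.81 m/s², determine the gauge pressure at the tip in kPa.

Pressure head ψ = h − z = 337.70 − 249.99 = 87.71 m.
P = ρgψ = 1060 × 9.81 × 87.71 = 912061 Pa ≈ 912 kPa.

P ≈ 912 kPa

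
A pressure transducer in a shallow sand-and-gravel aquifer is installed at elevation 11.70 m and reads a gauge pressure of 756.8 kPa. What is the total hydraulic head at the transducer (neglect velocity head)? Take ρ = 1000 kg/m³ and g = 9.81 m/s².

h ≈ 88.85 m

ψ = P/(ρg) = 756.8×1000 / (1000 × 9.81) = 77.15 m.
h = z + ψ = 11.70 + 77.15 = 88.85 m.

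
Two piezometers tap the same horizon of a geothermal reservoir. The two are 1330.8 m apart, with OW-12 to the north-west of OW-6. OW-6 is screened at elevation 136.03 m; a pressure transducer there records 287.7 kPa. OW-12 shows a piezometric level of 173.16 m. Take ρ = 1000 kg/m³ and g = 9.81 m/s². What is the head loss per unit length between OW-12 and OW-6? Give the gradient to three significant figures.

i ≈ 0.00586 m/m

Pressure head at OW-6: ψ = P/(ρg) = 287.7×1000 / (1000 × 9.81) = 29.33 m.
Total head at OW-6: h = z + ψ = 136.03 + 29.33 = 165.36 m.
Total head at OW-12: h = 173.16 m (water level in the piezometer is the total head).
Head difference: h(OW-6) − h(OW-12) = 165.36 − 173.16 = -7.80 m.
Hydraulic gradient: i = |Δh| / L = 7.80 / 1330.8 = 0.00586.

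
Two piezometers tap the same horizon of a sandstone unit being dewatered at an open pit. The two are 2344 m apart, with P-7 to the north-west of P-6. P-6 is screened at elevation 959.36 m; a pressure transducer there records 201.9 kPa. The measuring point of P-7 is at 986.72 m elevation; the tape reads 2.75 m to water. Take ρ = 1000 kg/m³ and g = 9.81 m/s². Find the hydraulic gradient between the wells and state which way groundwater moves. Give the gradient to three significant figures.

i ≈ 0.00172; groundwater flows toward the south-east

Pressure head at P-6: ψ = P/(ρg) = 201.9×1000 / (1000 × 9.81) = 20.58 m.
Total head at P-6: h = z + ψ = 959.36 + 20.58 = 979.94 m.
Total head at P-7: h = 986.72 − 2.75 = 983.97 m.
Head difference: h(P-6) − h(P-7) = 979.94 − 983.97 = -4.03 m.
Hydraulic gradient: i = |Δh| / L = 4.03 / 2344 = 0.00172.
Flow is from higher to lower head: from P-7 toward P-6, i.e. toward the south-east.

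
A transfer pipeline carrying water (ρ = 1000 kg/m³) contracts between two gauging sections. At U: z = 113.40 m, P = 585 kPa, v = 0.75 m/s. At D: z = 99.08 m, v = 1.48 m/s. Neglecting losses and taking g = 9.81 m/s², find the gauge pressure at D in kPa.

Pressure head at U: ψ₁ = P₁/(ρg) = 585×1000 / (1000 × 9.81) = 59.63 m.
Velocity heads: v₁²/2g = 0.75²/19.62 = 0.029 m; v₂²/2g = 1.48²/19.62 = 0.112 m.
Total head H = z₁ + ψ₁ + v₁²/2g = 113.40 + 59.63 + 0.029 = 173.06 m.
ψ₂ = H − z₂ − v₂²/2g = 173.06 − 99.08 − 0.112 = 73.87 m.
P₂ = ρgψ₂ = 1000 × 9.81 × 73.87 ≈ 725 kPa.

P₂ ≈ 725 kPa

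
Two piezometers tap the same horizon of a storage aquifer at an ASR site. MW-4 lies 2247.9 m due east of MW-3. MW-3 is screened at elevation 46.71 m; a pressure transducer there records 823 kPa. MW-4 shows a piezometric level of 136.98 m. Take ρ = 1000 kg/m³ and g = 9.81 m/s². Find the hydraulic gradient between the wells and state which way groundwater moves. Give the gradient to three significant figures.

Pressure head at MW-3: ψ = P/(ρg) = 823×1000 / (1000 × 9.81) = 83.89 m.
Total head at MW-3: h = z + ψ = 46.71 + 83.89 = 130.60 m.
Total head at MW-4: h = 136.98 m (water level in the piezometer is the total head).
Head difference: h(MW-3) − h(MW-4) = 130.60 − 136.98 = -6.38 m.
Hydraulic gradient: i = |Δh| / L = 6.38 / 2247.9 = 0.00284.
Flow is from higher to lower head: from MW-4 toward MW-3, i.e. toward the west.

i ≈ 0.00284; groundwater flows toward the west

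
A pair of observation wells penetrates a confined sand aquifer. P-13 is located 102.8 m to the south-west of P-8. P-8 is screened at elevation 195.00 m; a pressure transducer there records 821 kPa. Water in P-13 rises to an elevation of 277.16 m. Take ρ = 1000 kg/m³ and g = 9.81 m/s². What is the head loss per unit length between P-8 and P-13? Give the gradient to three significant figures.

i ≈ 0.0149 m/m

Pressure head at P-8: ψ = P/(ρg) = 821×1000 / (1000 × 9.81) = 83.69 m.
Total head at P-8: h = z + ψ = 195.00 + 83.69 = 278.69 m.
Total head at P-13: h = 277.16 m (water level in the piezometer is the total head).
Head difference: h(P-8) − h(P-13) = 278.69 − 277.16 = 1.53 m.
Hydraulic gradient: i = |Δh| / L = 1.53 / 102.8 = 0.0149.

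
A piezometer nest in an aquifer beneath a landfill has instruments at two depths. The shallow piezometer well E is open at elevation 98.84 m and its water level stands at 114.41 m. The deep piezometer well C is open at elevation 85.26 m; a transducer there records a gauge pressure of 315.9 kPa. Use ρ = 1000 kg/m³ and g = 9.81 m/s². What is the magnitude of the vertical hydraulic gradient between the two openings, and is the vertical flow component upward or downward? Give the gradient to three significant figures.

|i_v| ≈ 0.225; vertical flow is upward

Total head at well E: h = 114.41 m (water level in the standpipe).
Pressure head at well C: ψ = P/(ρg) = 315.9×1000 / (1000 × 9.81) = 32.20 m.
Total head at well C: h = z + ψ = 85.26 + 32.20 = 117.46 m.
Δh = h(well E) − h(well C) = 114.41 − 117.46 = -3.05 m.
Vertical separation Δz = 98.84 − 85.26 = 13.58 m.
|i_v| = |Δh| / Δz = 3.05 / 13.58 = 0.225.
Head is higher in the deep piezometer, so vertical flow is upward (discharge condition).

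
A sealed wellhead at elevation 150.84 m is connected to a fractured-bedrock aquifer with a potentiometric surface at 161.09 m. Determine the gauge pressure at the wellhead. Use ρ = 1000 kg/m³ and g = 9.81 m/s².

P ≈ 101 kPa

Head above the cap: Δh = 161.09 − 150.84 = 10.25 m.
P = ρgΔh = 1000 × 9.81 × 10.25 = 100552 Pa ≈ 101 kPa.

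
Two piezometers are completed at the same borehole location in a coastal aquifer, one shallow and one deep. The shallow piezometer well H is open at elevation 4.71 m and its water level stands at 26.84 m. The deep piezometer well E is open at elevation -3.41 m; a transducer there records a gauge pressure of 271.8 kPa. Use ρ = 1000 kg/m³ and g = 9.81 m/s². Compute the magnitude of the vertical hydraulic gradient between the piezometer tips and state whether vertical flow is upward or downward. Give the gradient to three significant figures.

|i_v| ≈ 0.313; vertical flow is downward

Total head at well H: h = 26.84 m (water level in the standpipe).
Pressure head at well E: ψ = P/(ρg) = 271.8×1000 / (1000 × 9.81) = 27.71 m.
Total head at well E: h = z + ψ = -3.41 + 27.71 = 24.30 m.
Δh = h(well H) − h(well E) = 26.84 − 24.30 = 2.54 m.
Vertical separation Δz = 4.71 − (-3.41) = 8.12 m.
|i_v| = |Δh| / Δz = 2.54 / 8.12 = 0.313.
Head is higher in the shallow piezometer, so vertical flow is downward (recharge condition).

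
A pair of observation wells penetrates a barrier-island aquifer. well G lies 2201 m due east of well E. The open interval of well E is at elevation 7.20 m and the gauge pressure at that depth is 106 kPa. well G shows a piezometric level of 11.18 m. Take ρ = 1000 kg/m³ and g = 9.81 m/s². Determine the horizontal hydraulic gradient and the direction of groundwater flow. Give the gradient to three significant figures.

Pressure head at well E: ψ = P/(ρg) = 106×1000 / (1000 × 9.81) = 10.81 m.
Total head at well E: h = z + ψ = 7.20 + 10.81 = 18.01 m.
Total head at well G: h = 11.18 m (water level in the piezometer is the total head).
Head difference: h(well E) − h(well G) = 18.01 − 11.18 = 6.83 m.
Hydraulic gradient: i = |Δh| / L = 6.83 / 2201 = 0.00310.
Flow is from higher to lower head: from well E toward well G, i.e. toward the east.

i ≈ 0.00310; groundwater flows toward the east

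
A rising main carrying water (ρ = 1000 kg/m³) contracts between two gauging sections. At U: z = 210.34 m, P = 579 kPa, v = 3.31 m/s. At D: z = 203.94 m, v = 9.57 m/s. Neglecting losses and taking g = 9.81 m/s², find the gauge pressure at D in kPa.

Pressure head at U: ψ₁ = P₁/(ρg) = 579×1000 / (1000 × 9.81) = 59.02 m.
Velocity heads: v₁²/2g = 3.31²/19.62 = 0.558 m; v₂²/2g = 9.57²/19.62 = 4.668 m.
Total head H = z₁ + ψ₁ + v₁²/2g = 210.34 + 59.02 + 0.558 = 269.92 m.
ψ₂ = H − z₂ − v₂²/2g = 269.92 − 203.94 − 4.668 = 61.31 m.
P₂ = ρgψ₂ = 1000 × 9.81 × 61.31 ≈ 601 kPa.

P₂ ≈ 601 kPa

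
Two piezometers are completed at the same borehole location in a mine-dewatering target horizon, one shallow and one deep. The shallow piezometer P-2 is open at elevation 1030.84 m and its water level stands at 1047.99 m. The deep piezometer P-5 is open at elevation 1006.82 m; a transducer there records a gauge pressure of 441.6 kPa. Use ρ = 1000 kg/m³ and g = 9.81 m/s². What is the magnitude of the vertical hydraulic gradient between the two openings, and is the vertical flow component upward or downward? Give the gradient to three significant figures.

|i_v| ≈ 0.160; vertical flow is upward

Total head at P-2: h = 1047.99 m (water level in the standpipe).
Pressure head at P-5: ψ = P/(ρg) = 441.6×1000 / (1000 × 9.81) = 45.02 m.
Total head at P-5: h = z + ψ = 1006.82 + 45.02 = 1051.84 m.
Δh = h(P-2) − h(P-5) = 1047.99 − 1051.84 = -3.85 m.
Vertical separation Δz = 1030.84 − 1006.82 = 24.02 m.
|i_v| = |Δh| / Δz = 3.85 / 24.02 = 0.160.
Head is higher in the deep piezometer, so vertical flow is upward (discharge condition).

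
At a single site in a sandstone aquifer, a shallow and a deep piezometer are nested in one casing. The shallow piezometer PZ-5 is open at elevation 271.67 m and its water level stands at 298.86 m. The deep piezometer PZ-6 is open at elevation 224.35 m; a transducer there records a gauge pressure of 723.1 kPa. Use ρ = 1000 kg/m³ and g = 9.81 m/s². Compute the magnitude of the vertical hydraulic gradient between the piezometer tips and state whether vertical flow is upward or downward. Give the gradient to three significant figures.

|i_v| ≈ 0.0169; vertical flow is downward

Total head at PZ-5: h = 298.86 m (water level in the standpipe).
Pressure head at PZ-6: ψ = P/(ρg) = 723.1×1000 / (1000 × 9.81) = 73.71 m.
Total head at PZ-6: h = z + ψ = 224.35 + 73.71 = 298.06 m.
Δh = h(PZ-5) − h(PZ-6) = 298.86 − 298.06 = 0.80 m.
Vertical separation Δz = 271.67 − 224.35 = 47.32 m.
|i_v| = |Δh| / Δz = 0.80 / 47.32 = 0.0169.
Head is higher in the shallow piezometer, so vertical flow is downward (recharge condition).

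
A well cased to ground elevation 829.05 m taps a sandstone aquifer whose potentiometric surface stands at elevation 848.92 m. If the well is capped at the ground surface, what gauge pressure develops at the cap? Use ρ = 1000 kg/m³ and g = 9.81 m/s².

Head above the cap: Δh = 848.92 − 829.05 = 19.87 m.
P = ρgΔh = 1000 × 9.81 × 19.87 = 194925 Pa ≈ 195 kPa.

P ≈ 195 kPa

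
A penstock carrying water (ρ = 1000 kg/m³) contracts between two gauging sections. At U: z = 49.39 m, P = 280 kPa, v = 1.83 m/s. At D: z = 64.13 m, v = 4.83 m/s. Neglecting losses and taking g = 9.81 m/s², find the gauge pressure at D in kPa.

Pressure head at U: ψ₁ = P₁/(ρg) = 280×1000 / (1000 × 9.81) = 28.54 m.
Velocity heads: v₁²/2g = 1.83²/19.62 = 0.171 m; v₂²/2g = 4.83²/19.62 = 1.189 m.
Total head H = z₁ + ψ₁ + v₁²/2g = 49.39 + 28.54 + 0.171 = 78.10 m.
ψ₂ = H − z₂ − v₂²/2g = 78.10 − 64.13 − 1.189 = 12.78 m.
P₂ = ρgψ₂ = 1000 × 9.81 × 12.78 ≈ 125 kPa.

P₂ ≈ 125 kPa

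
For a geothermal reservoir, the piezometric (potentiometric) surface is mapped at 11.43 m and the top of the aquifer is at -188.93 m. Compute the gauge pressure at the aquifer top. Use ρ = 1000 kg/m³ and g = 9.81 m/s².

Pressure head at the aquifer top: ψ = h − z = 11.43 − (-188.93) = 200.36 m.
P = ρgψ = 1000 × 9.81 × 200.36 = 1965532 Pa ≈ 1970 kPa.

P ≈ 1970 kPa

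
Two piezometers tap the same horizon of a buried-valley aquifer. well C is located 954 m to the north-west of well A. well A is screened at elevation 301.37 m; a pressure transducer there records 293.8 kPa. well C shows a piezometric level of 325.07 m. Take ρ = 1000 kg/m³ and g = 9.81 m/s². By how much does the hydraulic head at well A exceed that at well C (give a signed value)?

Δh ≈ 6.25 m

Pressure head at well A: ψ = P/(ρg) = 293.8×1000 / (1000 × 9.81) = 29.95 m.
Total head at well A: h = z + ψ = 301.37 + 29.95 = 331.32 m.
Total head at well C: h = 325.07 m (water level in the piezometer is the total head).
Head difference: h(well A) − h(well C) = 331.32 − 325.07 = 6.25 m.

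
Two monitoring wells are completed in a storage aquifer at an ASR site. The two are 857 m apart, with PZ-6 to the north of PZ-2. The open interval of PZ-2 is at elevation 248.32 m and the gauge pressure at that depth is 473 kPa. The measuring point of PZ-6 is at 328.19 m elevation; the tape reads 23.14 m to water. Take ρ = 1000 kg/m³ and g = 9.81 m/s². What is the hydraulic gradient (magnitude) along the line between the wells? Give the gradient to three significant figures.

i ≈ 0.00993

Pressure head at PZ-2: ψ = P/(ρg) = 473×1000 / (1000 × 9.81) = 48.22 m.
Total head at PZ-2: h = z + ψ = 248.32 + 48.22 = 296.54 m.
Total head at PZ-6: h = 328.19 − 23.14 = 305.05 m.
Head difference: h(PZ-2) − h(PZ-6) = 296.54 − 305.05 = -8.51 m.
Hydraulic gradient: i = |Δh| / L = 8.51 / 857 = 0.00993.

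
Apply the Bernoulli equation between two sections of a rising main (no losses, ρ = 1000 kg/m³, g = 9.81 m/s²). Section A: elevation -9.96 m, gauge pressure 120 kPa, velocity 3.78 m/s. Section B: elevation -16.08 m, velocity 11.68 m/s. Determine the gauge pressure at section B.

Pressure head at A: ψ₁ = P₁/(ρg) = 120×1000 / (1000 × 9.81) = 12.23 m.
Velocity heads: v₁²/2g = 3.78²/19.62 = 0.728 m; v₂²/2g = 11.68²/19.62 = 6.953 m.
Total head H = z₁ + ψ₁ + v₁²/2g = -9.96 + 12.23 + 0.728 = 3.00 m.
ψ₂ = H − z₂ − v₂²/2g = 3.00 − (-16.08) − 6.953 = 12.13 m.
P₂ = ρgψ₂ = 1000 × 9.81 × 12.13 ≈ 119 kPa.

P₂ ≈ 119 kPa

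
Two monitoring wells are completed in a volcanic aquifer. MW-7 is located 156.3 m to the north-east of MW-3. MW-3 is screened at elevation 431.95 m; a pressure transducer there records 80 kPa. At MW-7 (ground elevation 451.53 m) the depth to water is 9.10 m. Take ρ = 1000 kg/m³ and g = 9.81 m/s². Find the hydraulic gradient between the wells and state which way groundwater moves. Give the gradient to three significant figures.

Pressure head at MW-3: ψ = P/(ρg) = 80×1000 / (1000 × 9.81) = 8.15 m.
Total head at MW-3: h = z + ψ = 431.95 + 8.15 = 440.10 m.
Total head at MW-7: h = 451.53 − 9.10 = 442.43 m.
Head difference: h(MW-3) − h(MW-7) = 440.10 − 442.43 = -2.33 m.
Hydraulic gradient: i = |Δh| / L = 2.33 / 156.3 = 0.0149.
Flow is from higher to lower head: from MW-7 toward MW-3, i.e. toward the south-west.

i ≈ 0.0149; groundwater flows toward the south-west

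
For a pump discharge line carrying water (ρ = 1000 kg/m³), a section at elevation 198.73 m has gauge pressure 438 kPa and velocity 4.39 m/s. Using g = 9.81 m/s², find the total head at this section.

Pressure head ψ = P/(ρg) = 438×1000 / (1000 × 9.81) = 44.65 m.
Velocity head = v²/(2g) = 4.39² / (2 × 9.81) = 0.982 m.
h = z + ψ + v²/(2g) = 198.73 + 44.65 + 0.982 = 244.36 m.

h ≈ 244.36 m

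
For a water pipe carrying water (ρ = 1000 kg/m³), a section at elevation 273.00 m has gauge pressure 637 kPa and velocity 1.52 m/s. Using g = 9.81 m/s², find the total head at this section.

Pressure head ψ = P/(ρg) = 637×1000 / (1000 × 9.81) = 64.93 m.
Velocity head = v²/(2g) = 1.52² / (2 × 9.81) = 0.118 m.
h = z + ψ + v²/(2g) = 273.00 + 64.93 + 0.118 = 338.05 m.

h ≈ 338.05 m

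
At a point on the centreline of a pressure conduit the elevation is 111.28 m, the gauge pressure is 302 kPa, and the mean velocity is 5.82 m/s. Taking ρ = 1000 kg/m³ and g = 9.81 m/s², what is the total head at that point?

h ≈ 143.79 m

Pressure head ψ = P/(ρg) = 302×1000 / (1000 × 9.81) = 30.78 m.
Velocity head = v²/(2g) = 5.82² / (2 × 9.81) = 1.726 m.
h = z + ψ + v²/(2g) = 111.28 + 30.78 + 1.726 = 143.79 m.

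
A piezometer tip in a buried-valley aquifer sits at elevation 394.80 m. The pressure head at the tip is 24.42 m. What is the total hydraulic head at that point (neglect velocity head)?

h ≈ 419.22 m

h = z + ψ = 394.80 + 24.42 = 419.22 m.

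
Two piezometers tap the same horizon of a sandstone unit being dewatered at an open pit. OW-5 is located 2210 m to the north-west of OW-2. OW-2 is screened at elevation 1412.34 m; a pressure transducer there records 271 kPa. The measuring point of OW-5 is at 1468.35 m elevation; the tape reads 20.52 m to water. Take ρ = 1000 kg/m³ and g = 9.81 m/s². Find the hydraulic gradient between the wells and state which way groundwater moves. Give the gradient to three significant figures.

i ≈ 0.00356; groundwater flows toward the south-east

Pressure head at OW-2: ψ = P/(ρg) = 271×1000 / (1000 × 9.81) = 27.62 m.
Total head at OW-2: h = z + ψ = 1412.34 + 27.62 = 1439.96 m.
Total head at OW-5: h = 1468.35 − 20.52 = 1447.83 m.
Head difference: h(OW-2) − h(OW-5) = 1439.96 − 1447.83 = -7.87 m.
Hydraulic gradient: i = |Δh| / L = 7.87 / 2210 = 0.00356.
Flow is from higher to lower head: from OW-5 toward OW-2, i.e. toward the south-east.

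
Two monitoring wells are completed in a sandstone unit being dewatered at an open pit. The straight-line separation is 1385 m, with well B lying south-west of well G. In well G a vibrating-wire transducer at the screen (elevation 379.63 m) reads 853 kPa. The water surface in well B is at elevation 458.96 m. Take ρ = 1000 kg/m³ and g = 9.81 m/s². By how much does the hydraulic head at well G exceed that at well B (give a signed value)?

Pressure head at well G: ψ = P/(ρg) = 853×1000 / (1000 × 9.81) = 86.95 m.
Total head at well G: h = z + ψ = 379.63 + 86.95 = 466.58 m.
Total head at well B: h = 458.96 m (water level in the piezometer is the total head).
Head difference: h(well G) − h(well B) = 466.58 − 458.96 = 7.62 m.

Δh ≈ 7.62 m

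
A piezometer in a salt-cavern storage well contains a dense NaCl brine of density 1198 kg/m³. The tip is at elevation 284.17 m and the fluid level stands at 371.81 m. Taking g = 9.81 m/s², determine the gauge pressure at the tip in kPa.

Pressure head ψ = h − z = 371.81 − 284.17 = 87.64 m.
P = ρgψ = 1198 × 9.81 × 87.64 = 1029979 Pa ≈ 1030 kPa.

P ≈ 1030 kPa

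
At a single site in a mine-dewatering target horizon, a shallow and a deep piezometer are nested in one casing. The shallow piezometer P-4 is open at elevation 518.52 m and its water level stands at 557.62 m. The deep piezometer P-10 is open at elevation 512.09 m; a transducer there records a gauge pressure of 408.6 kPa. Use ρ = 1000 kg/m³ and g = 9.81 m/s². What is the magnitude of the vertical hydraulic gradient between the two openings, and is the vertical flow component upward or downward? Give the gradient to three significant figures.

|i_v| ≈ 0.603; vertical flow is downward

Total head at P-4: h = 557.62 m (water level in the standpipe).
Pressure head at P-10: ψ = P/(ρg) = 408.6×1000 / (1000 × 9.81) = 41.65 m.
Total head at P-10: h = z + ψ = 512.09 + 41.65 = 553.74 m.
Δh = h(P-4) − h(P-10) = 557.62 − 553.74 = 3.88 m.
Vertical separation Δz = 518.52 − 512.09 = 6.43 m.
|i_v| = |Δh| / Δz = 3.88 / 6.43 = 0.603.
Head is higher in the shallow piezometer, so vertical flow is downward (recharge condition).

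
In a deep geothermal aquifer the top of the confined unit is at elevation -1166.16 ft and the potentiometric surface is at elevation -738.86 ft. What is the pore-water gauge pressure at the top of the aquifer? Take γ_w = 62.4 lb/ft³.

Pressure head at the aquifer top: ψ = h − z = -738.86 − (-1166.16) = 427.30 ft.
P = γψ/144 = 62.4 × 427.30 / 144 = 185 psi.

P ≈ 185 psi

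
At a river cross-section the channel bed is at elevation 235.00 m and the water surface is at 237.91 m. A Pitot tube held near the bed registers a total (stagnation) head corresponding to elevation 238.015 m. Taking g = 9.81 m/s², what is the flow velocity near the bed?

Near the bed, under hydrostatic conditions, the piezometric head (z + ψ) equals the free-surface elevation, 237.91 m.
Velocity head = total − piezometric = 238.015 − 237.91 = 0.105 m.
v = √(2g·h_v) = √(2 × 9.81 × 0.105) = 1.44 m/s.

v ≈ 1.44 m/s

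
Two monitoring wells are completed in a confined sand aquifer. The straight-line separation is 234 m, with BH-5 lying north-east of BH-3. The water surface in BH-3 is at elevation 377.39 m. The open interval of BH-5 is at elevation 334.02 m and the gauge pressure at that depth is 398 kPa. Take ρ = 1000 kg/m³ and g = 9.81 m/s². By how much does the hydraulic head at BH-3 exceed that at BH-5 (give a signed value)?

Total head at BH-3: h = 377.39 m (water level in the piezometer is the total head).
Pressure head at BH-5: ψ = P/(ρg) = 398×1000 / (1000 × 9.81) = 40.57 m.
Total head at BH-5: h = z + ψ = 334.02 + 40.57 = 374.59 m.
Head difference: h(BH-3) − h(BH-5) = 377.39 − 374.59 = 2.80 m.

Δh ≈ 2.80 m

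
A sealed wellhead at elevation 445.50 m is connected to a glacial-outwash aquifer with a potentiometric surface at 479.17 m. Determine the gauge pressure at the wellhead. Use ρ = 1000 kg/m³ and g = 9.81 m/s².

P ≈ 330 kPa

Head above the cap: Δh = 479.17 − 445.50 = 33.67 m.
P = ρgΔh = 1000 × 9.81 × 33.67 = 330303 Pa ≈ 330 kPa.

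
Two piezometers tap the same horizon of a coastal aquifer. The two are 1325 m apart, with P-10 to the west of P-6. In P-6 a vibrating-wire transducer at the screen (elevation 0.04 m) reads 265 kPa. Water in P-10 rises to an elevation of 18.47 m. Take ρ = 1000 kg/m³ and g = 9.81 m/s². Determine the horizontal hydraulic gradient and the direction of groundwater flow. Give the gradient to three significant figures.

Pressure head at P-6: ψ = P/(ρg) = 265×1000 / (1000 × 9.81) = 27.01 m.
Total head at P-6: h = z + ψ = 0.04 + 27.01 = 27.05 m.
Total head at P-10: h = 18.47 m (water level in the piezometer is the total head).
Head difference: h(P-6) − h(P-10) = 27.05 − 18.47 = 8.58 m.
Hydraulic gradient: i = |Δh| / L = 8.58 / 1325 = 0.00648.
Flow is from higher to lower head: from P-6 toward P-10, i.e. toward the west.

i ≈ 0.00648; groundwater flows toward the west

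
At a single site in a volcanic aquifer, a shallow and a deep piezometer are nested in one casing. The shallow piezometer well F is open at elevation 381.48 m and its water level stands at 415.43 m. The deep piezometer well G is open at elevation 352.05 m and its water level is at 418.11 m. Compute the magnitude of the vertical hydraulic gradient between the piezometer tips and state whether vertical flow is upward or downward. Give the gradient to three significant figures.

Total head at well F: h = 415.43 m (water level in the standpipe).
Total head at well G: h = 418.11 m.
Δh = h(well F) − h(well G) = 415.43 − 418.11 = -2.68 m.
Vertical separation Δz = 381.48 − 352.05 = 29.43 m.
|i_v| = |Δh| / Δz = 2.68 / 29.43 = 0.0911.
Head is higher in the deep piezometer, so vertical flow is upward (discharge condition).

|i_v| ≈ 0.0911; vertical flow is upward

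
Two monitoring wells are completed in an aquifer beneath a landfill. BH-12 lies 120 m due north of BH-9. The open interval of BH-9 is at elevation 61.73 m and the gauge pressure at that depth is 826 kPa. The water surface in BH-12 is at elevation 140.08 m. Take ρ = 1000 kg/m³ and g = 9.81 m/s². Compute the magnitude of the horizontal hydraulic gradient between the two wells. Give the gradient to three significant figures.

Pressure head at BH-9: ψ = P/(ρg) = 826×1000 / (1000 × 9.81) = 84.20 m.
Total head at BH-9: h = z + ψ = 61.73 + 84.20 = 145.93 m.
Total head at BH-12: h = 140.08 m (water level in the piezometer is the total head).
Head difference: h(BH-9) − h(BH-12) = 145.93 − 140.08 = 5.85 m.
Hydraulic gradient: i = |Δh| / L = 5.85 / 120 = 0.0487.

i ≈ 0.0487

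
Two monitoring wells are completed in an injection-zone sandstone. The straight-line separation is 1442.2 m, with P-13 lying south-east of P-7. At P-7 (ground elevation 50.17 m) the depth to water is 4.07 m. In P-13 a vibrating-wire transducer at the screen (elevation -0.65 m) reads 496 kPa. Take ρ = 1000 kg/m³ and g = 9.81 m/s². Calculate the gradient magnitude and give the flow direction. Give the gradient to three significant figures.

i ≈ 0.00264; groundwater flows toward the north-west

Total head at P-7: h = 50.17 − 4.07 = 46.10 m.
Pressure head at P-13: ψ = P/(ρg) = 496×1000 / (1000 × 9.81) = 50.56 m.
Total head at P-13: h = z + ψ = -0.65 + 50.56 = 49.91 m.
Head difference: h(P-7) − h(P-13) = 46.10 − 49.91 = -3.81 m.
Hydraulic gradient: i = |Δh| / L = 3.81 / 1442.2 = 0.00264.
Flow is from higher to lower head: from P-13 toward P-7, i.e. toward the north-west.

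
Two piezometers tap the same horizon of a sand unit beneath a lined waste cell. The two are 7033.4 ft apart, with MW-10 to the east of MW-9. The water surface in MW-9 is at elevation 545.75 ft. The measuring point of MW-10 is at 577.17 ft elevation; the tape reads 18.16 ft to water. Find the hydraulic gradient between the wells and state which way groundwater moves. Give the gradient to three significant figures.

Total head at MW-9: h = 545.75 ft (water level in the piezometer is the total head).
Total head at MW-10: h = 577.17 − 18.16 = 559.01 ft.
Head difference: h(MW-9) − h(MW-10) = 545.75 − 559.01 = -13.26 ft.
Hydraulic gradient: i = |Δh| / L = 13.26 / 7033.4 = 0.00189.
Flow is from higher to lower head: from MW-10 toward MW-9, i.e. toward the west.

i ≈ 0.00189; groundwater flows toward the west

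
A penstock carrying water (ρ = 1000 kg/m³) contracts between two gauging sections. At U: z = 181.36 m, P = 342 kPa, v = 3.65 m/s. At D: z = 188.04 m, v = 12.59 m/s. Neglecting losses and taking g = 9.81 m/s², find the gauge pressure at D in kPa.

P₂ ≈ 204 kPa

Pressure head at U: ψ₁ = P₁/(ρg) = 342×1000 / (1000 × 9.81) = 34.86 m.
Velocity heads: v₁²/2g = 3.65²/19.62 = 0.679 m; v₂²/2g = 12.59²/19.62 = 8.079 m.
Total head H = z₁ + ψ₁ + v₁²/2g = 181.36 + 34.86 + 0.679 = 216.90 m.
ψ₂ = H − z₂ − v₂²/2g = 216.90 − 188.04 − 8.079 = 20.78 m.
P₂ = ρgψ₂ = 1000 × 9.81 × 20.78 ≈ 204 kPa.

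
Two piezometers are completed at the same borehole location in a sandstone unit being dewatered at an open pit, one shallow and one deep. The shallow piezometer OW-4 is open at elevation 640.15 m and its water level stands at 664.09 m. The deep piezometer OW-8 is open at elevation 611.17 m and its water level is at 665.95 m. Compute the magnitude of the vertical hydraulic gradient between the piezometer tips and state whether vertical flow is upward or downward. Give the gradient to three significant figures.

Total head at OW-4: h = 664.09 m (water level in the standpipe).
Total head at OW-8: h = 665.95 m.
Δh = h(OW-4) − h(OW-8) = 664.09 − 665.95 = -1.86 m.
Vertical separation Δz = 640.15 − 611.17 = 28.98 m.
|i_v| = |Δh| / Δz = 1.86 / 28.98 = 0.0642.
Head is higher in the deep piezometer, so vertical flow is upward (discharge condition).

|i_v| ≈ 0.0642; vertical flow is upward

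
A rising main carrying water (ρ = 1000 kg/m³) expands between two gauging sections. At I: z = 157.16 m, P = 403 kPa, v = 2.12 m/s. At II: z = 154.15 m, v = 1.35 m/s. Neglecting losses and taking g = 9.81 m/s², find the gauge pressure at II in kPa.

P₂ ≈ 434 kPa

Pressure head at I: ψ₁ = P₁/(ρg) = 403×1000 / (1000 × 9.81) = 41.08 m.
Velocity heads: v₁²/2g = 2.12²/19.62 = 0.229 m; v₂²/2g = 1.35²/19.62 = 0.093 m.
Total head H = z₁ + ψ₁ + v₁²/2g = 157.16 + 41.08 + 0.229 = 198.47 m.
ψ₂ = H − z₂ − v₂²/2g = 198.47 − 154.15 − 0.093 = 44.23 m.
P₂ = ρgψ₂ = 1000 × 9.81 × 44.23 ≈ 434 kPa.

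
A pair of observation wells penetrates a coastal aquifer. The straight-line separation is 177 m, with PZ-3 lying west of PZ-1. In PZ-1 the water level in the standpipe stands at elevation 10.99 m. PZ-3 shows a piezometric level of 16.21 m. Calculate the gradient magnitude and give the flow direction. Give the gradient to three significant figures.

i ≈ 0.0295; groundwater flows toward the east

Total head at PZ-1: h = 10.99 m (water level in the piezometer is the total head).
Total head at PZ-3: h = 16.21 m (water level in the piezometer is the total head).
Head difference: h(PZ-1) − h(PZ-3) = 10.99 − 16.21 = -5.22 m.
Hydraulic gradient: i = |Δh| / L = 5.22 / 177 = 0.0295.
Flow is from higher to lower head: from PZ-3 toward PZ-1, i.e. toward the east.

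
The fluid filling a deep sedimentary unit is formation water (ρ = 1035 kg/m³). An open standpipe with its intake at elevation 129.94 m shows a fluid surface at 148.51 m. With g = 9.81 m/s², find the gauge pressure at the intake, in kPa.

Pressure head ψ = h − z = 148.51 − 129.94 = 18.57 m.
P = ρgψ = 1035 × 9.81 × 18.57 = 188548 Pa ≈ 189 kPa.

P ≈ 189 kPa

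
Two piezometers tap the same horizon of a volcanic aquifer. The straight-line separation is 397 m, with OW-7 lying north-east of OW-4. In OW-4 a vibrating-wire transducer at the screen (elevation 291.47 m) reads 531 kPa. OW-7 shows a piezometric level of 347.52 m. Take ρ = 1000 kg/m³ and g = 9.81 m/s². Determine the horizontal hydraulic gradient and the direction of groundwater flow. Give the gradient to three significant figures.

i ≈ 0.00484; groundwater flows toward the south-west

Pressure head at OW-4: ψ = P/(ρg) = 531×1000 / (1000 × 9.81) = 54.13 m.
Total head at OW-4: h = z + ψ = 291.47 + 54.13 = 345.60 m.
Total head at OW-7: h = 347.52 m (water level in the piezometer is the total head).
Head difference: h(OW-4) − h(OW-7) = 345.60 − 347.52 = -1.92 m.
Hydraulic gradient: i = |Δh| / L = 1.92 / 397 = 0.00484.
Flow is from higher to lower head: from OW-7 toward OW-4, i.e. toward the south-west.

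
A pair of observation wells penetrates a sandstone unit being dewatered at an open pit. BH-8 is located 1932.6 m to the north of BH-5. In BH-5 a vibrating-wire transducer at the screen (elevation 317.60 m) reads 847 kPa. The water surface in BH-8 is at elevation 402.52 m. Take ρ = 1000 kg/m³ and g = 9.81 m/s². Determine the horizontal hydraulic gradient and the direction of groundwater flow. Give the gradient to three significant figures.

Pressure head at BH-5: ψ = P/(ρg) = 847×1000 / (1000 × 9.81) = 86.34 m.
Total head at BH-5: h = z + ψ = 317.60 + 86.34 = 403.94 m.
Total head at BH-8: h = 402.52 m (water level in the piezometer is the total head).
Head difference: h(BH-5) − h(BH-8) = 403.94 − 402.52 = 1.42 m.
Hydraulic gradient: i = |Δh| / L = 1.42 / 1932.6 = 0.000735.
Flow is from higher to lower head: from BH-5 toward BH-8, i.e. toward the north.

i ≈ 0.000735; groundwater flows toward the north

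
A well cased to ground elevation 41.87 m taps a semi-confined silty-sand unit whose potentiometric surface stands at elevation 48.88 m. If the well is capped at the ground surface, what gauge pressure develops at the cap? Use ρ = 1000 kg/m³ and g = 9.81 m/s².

P ≈ 68.8 kPa

Head above the cap: Δh = 48.88 − 41.87 = 7.01 m.
P = ρgΔh = 1000 × 9.81 × 7.01 = 68768 Pa ≈ 68.8 kPa.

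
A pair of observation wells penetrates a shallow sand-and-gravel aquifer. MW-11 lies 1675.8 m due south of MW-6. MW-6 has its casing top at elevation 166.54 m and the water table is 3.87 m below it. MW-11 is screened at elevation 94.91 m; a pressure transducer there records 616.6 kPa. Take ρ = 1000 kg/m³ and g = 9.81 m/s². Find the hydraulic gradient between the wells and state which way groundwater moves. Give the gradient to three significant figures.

Total head at MW-6: h = 166.54 − 3.87 = 162.67 m.
Pressure head at MW-11: ψ = P/(ρg) = 616.6×1000 / (1000 × 9.81) = 62.85 m.
Total head at MW-11: h = z + ψ = 94.91 + 62.85 = 157.76 m.
Head difference: h(MW-6) − h(MW-11) = 162.67 − 157.76 = 4.91 m.
Hydraulic gradient: i = |Δh| / L = 4.91 / 1675.8 = 0.00293.
Flow is from higher to lower head: from MW-6 toward MW-11, i.e. toward the south.

i ≈ 0.00293; groundwater flows toward the south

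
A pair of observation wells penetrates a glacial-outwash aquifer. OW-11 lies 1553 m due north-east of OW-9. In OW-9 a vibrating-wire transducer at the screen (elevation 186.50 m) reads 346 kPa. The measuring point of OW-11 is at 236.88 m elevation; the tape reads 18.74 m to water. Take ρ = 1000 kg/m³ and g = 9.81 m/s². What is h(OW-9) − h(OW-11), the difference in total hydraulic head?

Pressure head at OW-9: ψ = P/(ρg) = 346×1000 / (1000 × 9.81) = 35.27 m.
Total head at OW-9: h = z + ψ = 186.50 + 35.27 = 221.77 m.
Total head at OW-11: h = 236.88 − 18.74 = 218.14 m.
Head difference: h(OW-9) − h(OW-11) = 221.77 − 218.14 = 3.63 m.

Δh ≈ 3.63 m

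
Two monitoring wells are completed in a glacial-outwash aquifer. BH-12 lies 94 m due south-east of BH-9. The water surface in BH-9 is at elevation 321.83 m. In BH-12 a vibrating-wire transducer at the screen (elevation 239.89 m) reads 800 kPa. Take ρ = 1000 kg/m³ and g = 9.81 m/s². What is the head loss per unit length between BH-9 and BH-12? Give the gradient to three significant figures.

i ≈ 0.00415 m/m

Total head at BH-9: h = 321.83 m (water level in the piezometer is the total head).
Pressure head at BH-12: ψ = P/(ρg) = 800×1000 / (1000 × 9.81) = 81.55 m.
Total head at BH-12: h = z + ψ = 239.89 + 81.55 = 321.44 m.
Head difference: h(BH-9) − h(BH-12) = 321.83 − 321.44 = 0.39 m.
Hydraulic gradient: i = |Δh| / L = 0.39 / 94 = 0.00415.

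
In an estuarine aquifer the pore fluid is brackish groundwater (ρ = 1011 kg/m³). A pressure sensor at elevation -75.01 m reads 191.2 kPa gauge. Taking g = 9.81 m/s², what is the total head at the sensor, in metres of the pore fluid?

h ≈ -55.73 m

ψ = P/(ρg) = 191.2×1000 / (1011 × 9.81) = 19.28 m.
h = z + ψ = -75.01 + 19.28 = -55.73 m.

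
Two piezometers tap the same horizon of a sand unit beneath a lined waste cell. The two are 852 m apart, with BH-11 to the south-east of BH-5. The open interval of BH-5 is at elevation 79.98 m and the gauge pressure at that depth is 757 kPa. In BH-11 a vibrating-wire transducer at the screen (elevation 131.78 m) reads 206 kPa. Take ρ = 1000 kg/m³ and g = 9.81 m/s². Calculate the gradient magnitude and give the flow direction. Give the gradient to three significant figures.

Pressure head at BH-5: ψ = P/(ρg) = 757×1000 / (1000 × 9.81) = 77.17 m.
Total head at BH-5: h = z + ψ = 79.98 + 77.17 = 157.15 m.
Pressure head at BH-11: ψ = P/(ρg) = 206×1000 / (1000 × 9.81) = 21.00 m.
Total head at BH-11: h = z + ψ = 131.78 + 21.00 = 152.78 m.
Head difference: h(BH-5) − h(BH-11) = 157.15 − 152.78 = 4.37 m.
Hydraulic gradient: i = |Δh| / L = 4.37 / 852 = 0.00513.
Flow is from higher to lower head: from BH-5 toward BH-11, i.e. toward the south-east.

i ≈ 0.00513; groundwater flows toward the south-east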